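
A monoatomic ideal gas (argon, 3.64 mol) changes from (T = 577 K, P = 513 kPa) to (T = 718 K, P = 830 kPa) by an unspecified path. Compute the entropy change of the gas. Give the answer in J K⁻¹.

ΔS = nC_p ln(T₂/T₁) − nR ln(P₂/P₁), with C_p = 5R/2 = 20.79 J mol⁻¹ K⁻¹ for a monoatomic ideal gas.
ΔS = 3.64 × [20.79 × ln(718/577) − 8.314 × ln(830/513)] = 1.98 J/K.

ΔS = 1.98 J/K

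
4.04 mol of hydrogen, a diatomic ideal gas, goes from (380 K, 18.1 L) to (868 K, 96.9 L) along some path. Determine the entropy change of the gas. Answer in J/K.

ΔS = 126 J/K

Entropy is a state function: ΔS = nC_V ln(T₂/T₁) + nR ln(V₂/V₁), with C_V = 5R/2 = 20.79 J mol⁻¹ K⁻¹ for a diatomic ideal gas.
ΔS = 4.04 × [20.79 × ln(868/380) + 8.314 × ln(96.9/18.1)] = 126 J/K.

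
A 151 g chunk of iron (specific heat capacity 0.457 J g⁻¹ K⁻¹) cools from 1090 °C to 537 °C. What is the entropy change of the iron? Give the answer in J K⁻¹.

In kelvin: T₁ = 1363.15 K, T₂ = 810.15 K. ΔS = ∫dQ_rev/T = m c ln(T₂/T₁) = 151 × 0.457 × ln(810.15/1363.15) = -35.9 J/K.

ΔS = -35.9 J/K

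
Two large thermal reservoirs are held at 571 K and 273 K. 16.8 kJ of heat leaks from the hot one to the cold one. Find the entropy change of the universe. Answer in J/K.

ΔS_hot = −Q/T_H = −16800/571 = -29.42 J/K and ΔS_cold = +Q/T_C = 16800/273 = 61.54 J/K.
ΔS_total = -29.42 + 61.54 = 32.1 J/K, positive as the second law requires.

ΔS_total = 32.1 J/K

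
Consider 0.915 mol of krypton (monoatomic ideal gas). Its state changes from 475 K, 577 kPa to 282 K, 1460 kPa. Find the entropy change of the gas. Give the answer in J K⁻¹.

ΔS = -17 J/K

ΔS = nC_p ln(T₂/T₁) − nR ln(P₂/P₁), with C_p = 5R/2 = 20.79 J mol⁻¹ K⁻¹ for a monoatomic ideal gas.
ΔS = 0.915 × [20.79 × ln(282/475) − 8.314 × ln(1460/577)] = -17 J/K.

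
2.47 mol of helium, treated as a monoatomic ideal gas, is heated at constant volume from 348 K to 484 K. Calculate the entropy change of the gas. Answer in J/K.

At constant volume, ΔS = nC_V ln(T₂/T₁) with C_V = 3R/2 = 12.47 J mol⁻¹ K⁻¹.
ΔS = 2.47 × 12.47 × ln(484/348) = 10.2 J/K.

ΔS = 10.2 J/K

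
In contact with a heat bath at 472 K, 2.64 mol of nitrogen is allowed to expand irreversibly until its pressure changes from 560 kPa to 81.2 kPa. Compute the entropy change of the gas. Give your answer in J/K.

ΔS_gas = 42.4 J/K

Entropy is a state function, so ΔS_gas depends only on the end states.
For an isothermal ideal gas ΔS_gas = nR ln(P₁/P₂) = 2.64 × 8.314 × ln(560/81.2) = 42.4 J/K.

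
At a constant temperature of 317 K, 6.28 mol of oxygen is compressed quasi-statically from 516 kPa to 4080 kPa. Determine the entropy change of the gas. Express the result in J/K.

ΔS_gas = -108 J/K

For an isothermal ideal gas ΔS_gas = nR ln(P₁/P₂) = 6.28 × 8.314 × ln(516/4080) = -108 J/K.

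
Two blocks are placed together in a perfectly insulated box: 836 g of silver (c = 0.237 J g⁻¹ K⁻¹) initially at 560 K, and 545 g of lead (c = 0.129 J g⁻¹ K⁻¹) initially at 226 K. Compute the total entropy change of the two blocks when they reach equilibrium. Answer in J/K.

ΔS_total = 18.2 J/K

Energy balance: T_f = (m₁c₁T₁ + m₂c₂T₂)/(m₁c₁ + m₂c₂) = 472.52 K.
ΔS₁ = m₁c₁ ln(T_f/T₁) = 198.132 × ln(472.52/560) = -33.65 J/K.
ΔS₂ = m₂c₂ ln(T_f/T₂) = 70.305 × ln(472.52/226) = 51.85 J/K.
ΔS_total = -33.65 + 51.85 = 18.2 J/K.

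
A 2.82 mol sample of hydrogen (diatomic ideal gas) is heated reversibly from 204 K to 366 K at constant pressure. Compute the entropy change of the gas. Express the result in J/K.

ΔS = 48 J/K

At constant pressure, ΔS = nC_p ln(T₂/T₁) with C_p = 7R/2 = 29.1 J mol⁻¹ K⁻¹.
ΔS = 2.82 × 29.1 × ln(366/204) = 48 J/K.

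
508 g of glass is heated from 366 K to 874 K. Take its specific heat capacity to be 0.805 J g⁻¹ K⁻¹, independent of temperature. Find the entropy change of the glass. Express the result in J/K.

ΔS = 356 J/K

ΔS = ∫dQ_rev/T = m c ln(T₂/T₁) = 508 × 0.805 × ln(874/366) = 356 J/K.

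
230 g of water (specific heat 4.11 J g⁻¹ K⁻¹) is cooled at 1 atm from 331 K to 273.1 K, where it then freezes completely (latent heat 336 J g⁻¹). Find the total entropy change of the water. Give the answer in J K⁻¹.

ΔS = -465 J/K

Cooling step: ΔS₁ = m c ln(T_tr/T_i) = 230 × 4.11 × ln(273.1/331) = -181.8 J/K.
Phase change: ΔS₂ = −mL/T_tr = −230 × 336 / 273.1 = -283 J/K.
ΔS_total = (-181.8) + (-283) = -465 J/K.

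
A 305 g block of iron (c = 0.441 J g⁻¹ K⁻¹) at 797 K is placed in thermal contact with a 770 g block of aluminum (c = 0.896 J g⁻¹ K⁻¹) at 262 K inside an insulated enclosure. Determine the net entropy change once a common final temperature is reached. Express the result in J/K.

Energy balance: T_f = (m₁c₁T₁ + m₂c₂T₂)/(m₁c₁ + m₂c₂) = 349.29 K.
ΔS₁ = m₁c₁ ln(T_f/T₁) = 134.505 × ln(349.29/797) = -111 J/K.
ΔS₂ = m₂c₂ ln(T_f/T₂) = 689.92 × ln(349.29/262) = 198.4 J/K.
ΔS_total = -111 + 198.4 = 87.4 J/K.

ΔS_total = 87.4 J/K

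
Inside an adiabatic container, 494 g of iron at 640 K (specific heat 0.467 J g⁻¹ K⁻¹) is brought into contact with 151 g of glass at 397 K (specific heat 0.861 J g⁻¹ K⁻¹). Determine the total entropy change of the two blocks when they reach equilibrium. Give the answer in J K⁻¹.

ΔS_total = 9 J/K

Energy balance: T_f = (m₁c₁T₁ + m₂c₂T₂)/(m₁c₁ + m₂c₂) = 552.42 K.
ΔS₁ = m₁c₁ ln(T_f/T₁) = 230.698 × ln(552.42/640) = -33.95 J/K.
ΔS₂ = m₂c₂ ln(T_f/T₂) = 130.011 × ln(552.42/397) = 42.95 J/K.
ΔS_total = -33.95 + 42.95 = 9 J/K.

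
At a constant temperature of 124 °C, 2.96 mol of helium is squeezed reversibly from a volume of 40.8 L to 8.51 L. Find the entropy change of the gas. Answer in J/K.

For an isothermal ideal gas ΔS_gas = nR ln(V₂/V₁) = 2.96 × 8.314 × ln(8.51/40.8) = -38.6 J/K.

ΔS_gas = -38.6 J/K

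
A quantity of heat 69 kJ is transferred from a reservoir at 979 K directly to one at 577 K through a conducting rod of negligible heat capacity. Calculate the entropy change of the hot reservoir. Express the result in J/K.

The hot reservoir loses heat Q, so ΔS_hot = −Q/T_H = −69000/979 = -70.5 J/K.

ΔS_hot = -70.5 J/K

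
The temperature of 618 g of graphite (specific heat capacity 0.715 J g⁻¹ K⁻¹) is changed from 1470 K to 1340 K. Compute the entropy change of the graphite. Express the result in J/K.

ΔS = ∫dQ_rev/T = m c ln(T₂/T₁) = 618 × 0.715 × ln(1340/1470) = -40.9 J/K.

ΔS = -40.9 J/K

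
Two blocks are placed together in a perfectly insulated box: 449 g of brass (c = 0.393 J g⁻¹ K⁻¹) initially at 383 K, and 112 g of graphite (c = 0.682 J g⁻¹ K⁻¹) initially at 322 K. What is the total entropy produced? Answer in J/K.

Energy balance: T_f = (m₁c₁T₁ + m₂c₂T₂)/(m₁c₁ + m₂c₂) = 364.57 K.
ΔS₁ = m₁c₁ ln(T_f/T₁) = 176.457 × ln(364.57/383) = -8.7014 J/K.
ΔS₂ = m₂c₂ ln(T_f/T₂) = 76.384 × ln(364.57/322) = 9.4847 J/K.
ΔS_total = -8.7014 + 9.4847 = 0.783 J/K.

ΔS_total = 0.783 J/K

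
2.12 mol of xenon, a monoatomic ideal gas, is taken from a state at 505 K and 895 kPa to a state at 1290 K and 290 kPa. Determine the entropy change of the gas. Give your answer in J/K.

ΔS = nC_p ln(T₂/T₁) − nR ln(P₂/P₁), with C_p = 5R/2 = 20.79 J mol⁻¹ K⁻¹ for a monoatomic ideal gas.
ΔS = 2.12 × [20.79 × ln(1290/505) − 8.314 × ln(290/895)] = 61.2 J/K.

ΔS = 61.2 J/K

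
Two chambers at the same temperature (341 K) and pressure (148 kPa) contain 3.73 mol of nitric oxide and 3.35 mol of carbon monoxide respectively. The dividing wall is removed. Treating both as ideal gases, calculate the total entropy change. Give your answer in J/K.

Mole fractions: x_A = 3.73/7.08 = 0.527, x_B = 0.473.
ΔS_mix = −R(n_A ln x_A + n_B ln x_B) = −8.314 × (3.73 ln 0.527 + 3.35 ln 0.473) = 40.7 J/K.

ΔS_mix = 40.7 J/K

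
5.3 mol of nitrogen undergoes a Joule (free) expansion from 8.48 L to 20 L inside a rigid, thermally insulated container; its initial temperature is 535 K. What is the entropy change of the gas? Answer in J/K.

No heat is exchanged and no work is done, so the ideal-gas temperature stays constant.
Entropy is a state function; using a reversible isothermal path, ΔS_gas = nR ln(V₂/V₁) = 5.3 × 8.314 × ln(20/8.48) = 37.8 J/K.

ΔS_gas = 37.8 J/K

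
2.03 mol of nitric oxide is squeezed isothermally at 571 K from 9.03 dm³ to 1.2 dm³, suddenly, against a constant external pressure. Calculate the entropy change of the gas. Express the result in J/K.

Entropy is a state function, so ΔS_gas depends only on the end states.
For an isothermal ideal gas ΔS_gas = nR ln(V₂/V₁) = 2.03 × 8.314 × ln(1.2/9.03) = -34.1 J/K.

ΔS_gas = -34.1 J/K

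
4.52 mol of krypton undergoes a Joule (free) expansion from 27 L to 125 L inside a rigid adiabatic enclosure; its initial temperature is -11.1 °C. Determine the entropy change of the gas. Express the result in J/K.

For an ideal gas in free expansion Q = 0 and W = 0, so T is unchanged.
Entropy is a state function; using a reversible isothermal path, ΔS_gas = nR ln(V₂/V₁) = 4.52 × 8.314 × ln(125/27) = 57.6 J/K.

ΔS_gas = 57.6 J/K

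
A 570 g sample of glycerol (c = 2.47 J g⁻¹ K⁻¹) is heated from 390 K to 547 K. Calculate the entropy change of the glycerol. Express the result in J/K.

ΔS = 476 J/K

ΔS = ∫dQ_rev/T = m c ln(T₂/T₁) = 570 × 2.47 × ln(547/390) = 476 J/K.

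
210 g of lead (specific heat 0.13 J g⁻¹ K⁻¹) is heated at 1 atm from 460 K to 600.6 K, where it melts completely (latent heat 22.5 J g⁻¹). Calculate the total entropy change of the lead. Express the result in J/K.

Warming step: ΔS₁ = m c ln(T_tr/T_i) = 210 × 0.13 × ln(600.6/460) = 7.281 J/K.
Phase change: ΔS₂ = +mL/T_tr = 210 × 22.5 / 600.6 = 7.867 J/K.
ΔS_total = (7.281) + (7.867) = 15.1 J/K.

ΔS = 15.1 J/K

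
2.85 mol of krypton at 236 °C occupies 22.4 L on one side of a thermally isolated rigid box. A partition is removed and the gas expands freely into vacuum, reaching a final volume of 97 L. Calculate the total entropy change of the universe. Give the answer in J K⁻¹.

ΔS_universe = 34.7 J/K

For an ideal gas in free expansion Q = 0 and W = 0, so T is unchanged.
Entropy is a state function; using a reversible isothermal path, ΔS_gas = nR ln(V₂/V₁) = 2.85 × 8.314 × ln(97/22.4) = 34.7 J/K.
The insulated surroundings exchange no heat, so ΔS_surr = 0 and ΔS_universe = ΔS_gas.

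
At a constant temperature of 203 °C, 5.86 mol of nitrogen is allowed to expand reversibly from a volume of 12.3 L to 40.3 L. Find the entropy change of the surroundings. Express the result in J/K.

ΔS_surr = -57.8 J/K

For an isothermal ideal gas ΔS_gas = nR ln(V₂/V₁) = 5.86 × 8.314 × ln(40.3/12.3) = 57.8 J/K.
The process is reversible, so ΔS_surr = −ΔS_gas = -57.8 J/K and ΔS_universe = 0.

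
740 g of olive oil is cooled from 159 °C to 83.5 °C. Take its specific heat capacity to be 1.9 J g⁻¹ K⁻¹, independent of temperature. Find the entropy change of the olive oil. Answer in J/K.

ΔS = -270 J/K

In kelvin: T₁ = 432.15 K, T₂ = 356.65 K. ΔS = ∫dQ_rev/T = m c ln(T₂/T₁) = 740 × 1.9 × ln(356.65/432.15) = -270 J/K.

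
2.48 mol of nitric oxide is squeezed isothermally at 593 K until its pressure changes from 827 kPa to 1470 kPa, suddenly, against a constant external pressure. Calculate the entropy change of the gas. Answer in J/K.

ΔS_gas = -11.9 J/K

Entropy is a state function, so ΔS_gas depends only on the end states.
For an isothermal ideal gas ΔS_gas = nR ln(P₁/P₂) = 2.48 × 8.314 × ln(827/1470) = -11.9 J/K.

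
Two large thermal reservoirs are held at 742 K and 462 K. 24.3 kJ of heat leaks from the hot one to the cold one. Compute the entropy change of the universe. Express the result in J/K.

ΔS_hot = −Q/T_H = −24300/742 = -32.749 J/K and ΔS_cold = +Q/T_C = 24300/462 = 52.597 J/K.
ΔS_total = -32.749 + 52.597 = 19.8 J/K, positive as the second law requires.

ΔS_total = 19.8 J/K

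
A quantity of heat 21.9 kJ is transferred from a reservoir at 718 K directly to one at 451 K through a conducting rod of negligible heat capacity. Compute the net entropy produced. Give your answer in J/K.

ΔS_hot = −Q/T_H = −21900/718 = -30.5 J/K and ΔS_cold = +Q/T_C = 21900/451 = 48.56 J/K.
ΔS_total = -30.5 + 48.56 = 18.1 J/K, positive as the second law requires.

ΔS_total = 18.1 J/K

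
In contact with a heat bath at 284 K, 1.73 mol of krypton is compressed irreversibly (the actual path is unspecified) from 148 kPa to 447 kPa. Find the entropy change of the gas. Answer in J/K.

ΔS_gas = -15.9 J/K

Entropy is a state function, so ΔS_gas depends only on the end states.
For an isothermal ideal gas ΔS_gas = nR ln(P₁/P₂) = 1.73 × 8.314 × ln(148/447) = -15.9 J/K.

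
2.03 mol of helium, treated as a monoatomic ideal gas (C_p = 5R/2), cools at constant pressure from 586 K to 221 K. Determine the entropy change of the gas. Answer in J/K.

At constant pressure, ΔS = nC_p ln(T₂/T₁) with C_p = 5R/2 = 20.79 J mol⁻¹ K⁻¹.
ΔS = 2.03 × 20.79 × ln(221/586) = -41.1 J/K.

ΔS = -41.1 J/K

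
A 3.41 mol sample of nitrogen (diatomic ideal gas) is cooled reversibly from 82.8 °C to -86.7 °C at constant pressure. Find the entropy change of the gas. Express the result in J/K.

In kelvin: T₁ = 355.95 K, T₂ = 186.45 K. At constant pressure, ΔS = nC_p ln(T₂/T₁) with C_p = 7R/2 = 29.1 J mol⁻¹ K⁻¹.
ΔS = 3.41 × 29.1 × ln(186.45/355.95) = -64.2 J/K.

ΔS = -64.2 J/K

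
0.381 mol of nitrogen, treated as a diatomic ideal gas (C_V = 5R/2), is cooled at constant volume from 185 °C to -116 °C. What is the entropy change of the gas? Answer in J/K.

In kelvin: T₁ = 458.15 K, T₂ = 157.15 K. At constant volume, ΔS = nC_V ln(T₂/T₁) with C_V = 5R/2 = 20.79 J mol⁻¹ K⁻¹.
ΔS = 0.381 × 20.79 × ln(157.15/458.15) = -8.47 J/K.

ΔS = -8.47 J/K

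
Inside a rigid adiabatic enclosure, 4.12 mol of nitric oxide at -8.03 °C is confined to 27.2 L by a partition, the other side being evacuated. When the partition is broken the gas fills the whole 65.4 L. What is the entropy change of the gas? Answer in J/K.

ΔS_gas = 30.1 J/K

For an ideal gas in free expansion Q = 0 and W = 0, so T is unchanged.
Entropy is a state function; using a reversible isothermal path, ΔS_gas = nR ln(V₂/V₁) = 4.12 × 8.314 × ln(65.4/27.2) = 30.1 J/K.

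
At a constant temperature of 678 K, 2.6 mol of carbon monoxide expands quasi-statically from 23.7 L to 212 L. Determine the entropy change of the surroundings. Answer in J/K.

For an isothermal ideal gas ΔS_gas = nR ln(V₂/V₁) = 2.6 × 8.314 × ln(212/23.7) = 47.4 J/K.
The process is reversible, so ΔS_surr = −ΔS_gas = -47.4 J/K and ΔS_universe = 0.

ΔS_surr = -47.4 J/K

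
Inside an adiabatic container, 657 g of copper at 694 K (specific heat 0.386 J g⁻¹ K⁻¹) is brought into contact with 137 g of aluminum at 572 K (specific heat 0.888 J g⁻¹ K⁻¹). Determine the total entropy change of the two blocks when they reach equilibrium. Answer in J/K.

ΔS_total = 1.5 J/K

Energy balance: T_f = (m₁c₁T₁ + m₂c₂T₂)/(m₁c₁ + m₂c₂) = 654.45 K.
ΔS₁ = m₁c₁ ln(T_f/T₁) = 253.602 × ln(654.45/694) = -14.88 J/K.
ΔS₂ = m₂c₂ ln(T_f/T₂) = 121.656 × ln(654.45/572) = 16.38 J/K.
ΔS_total = -14.88 + 16.38 = 1.5 J/K.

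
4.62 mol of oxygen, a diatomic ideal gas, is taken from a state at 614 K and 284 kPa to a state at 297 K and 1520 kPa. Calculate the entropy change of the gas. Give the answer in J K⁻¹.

ΔS = nC_p ln(T₂/T₁) − nR ln(P₂/P₁), with C_p = 7R/2 = 29.1 J mol⁻¹ K⁻¹ for a diatomic ideal gas.
ΔS = 4.62 × [29.1 × ln(297/614) − 8.314 × ln(1520/284)] = -162 J/K.

ΔS = -162 J/K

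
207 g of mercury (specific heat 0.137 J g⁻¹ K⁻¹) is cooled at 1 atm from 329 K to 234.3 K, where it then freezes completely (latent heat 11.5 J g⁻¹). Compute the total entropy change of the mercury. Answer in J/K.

Cooling step: ΔS₁ = m c ln(T_tr/T_i) = 207 × 0.137 × ln(234.3/329) = -9.627 J/K.
Phase change: ΔS₂ = −mL/T_tr = −207 × 11.5 / 234.3 = -10.16 J/K.
ΔS_total = (-9.627) + (-10.16) = -19.8 J/K.

ΔS = -19.8 J/K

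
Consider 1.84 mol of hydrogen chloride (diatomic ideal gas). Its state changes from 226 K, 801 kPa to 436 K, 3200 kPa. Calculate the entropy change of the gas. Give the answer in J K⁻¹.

ΔS = nC_p ln(T₂/T₁) − nR ln(P₂/P₁), with C_p = 7R/2 = 29.1 J mol⁻¹ K⁻¹ for a diatomic ideal gas.
ΔS = 1.84 × [29.1 × ln(436/226) − 8.314 × ln(3200/801)] = 14 J/K.

ΔS = 14 J/K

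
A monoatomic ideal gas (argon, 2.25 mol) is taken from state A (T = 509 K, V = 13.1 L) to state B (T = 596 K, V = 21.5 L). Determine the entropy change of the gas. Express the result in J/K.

Entropy is a state function: ΔS = nC_V ln(T₂/T₁) + nR ln(V₂/V₁), with C_V = 3R/2 = 12.47 J mol⁻¹ K⁻¹ for a monoatomic ideal gas.
ΔS = 2.25 × [12.47 × ln(596/509) + 8.314 × ln(21.5/13.1)] = 13.7 J/K.

ΔS = 13.7 J/K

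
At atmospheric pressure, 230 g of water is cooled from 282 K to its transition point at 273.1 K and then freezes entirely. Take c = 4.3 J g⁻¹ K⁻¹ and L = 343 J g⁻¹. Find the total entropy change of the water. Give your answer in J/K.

ΔS = -321 J/K

Cooling step: ΔS₁ = m c ln(T_tr/T_i) = 230 × 4.3 × ln(273.1/282) = -31.72 J/K.
Phase change: ΔS₂ = −mL/T_tr = −230 × 343 / 273.1 = -288.9 J/K.
ΔS_total = (-31.72) + (-288.9) = -321 J/K.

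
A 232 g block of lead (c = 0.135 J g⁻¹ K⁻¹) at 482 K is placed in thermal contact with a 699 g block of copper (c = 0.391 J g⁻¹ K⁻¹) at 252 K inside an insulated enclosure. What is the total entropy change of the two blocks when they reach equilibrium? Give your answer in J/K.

ΔS_total = 7.01 J/K

Energy balance: T_f = (m₁c₁T₁ + m₂c₂T₂)/(m₁c₁ + m₂c₂) = 275.65 K.
ΔS₁ = m₁c₁ ln(T_f/T₁) = 31.32 × ln(275.65/482) = -17.5 J/K.
ΔS₂ = m₂c₂ ln(T_f/T₂) = 273.309 × ln(275.65/252) = 24.51 J/K.
ΔS_total = -17.5 + 24.51 = 7.01 J/K.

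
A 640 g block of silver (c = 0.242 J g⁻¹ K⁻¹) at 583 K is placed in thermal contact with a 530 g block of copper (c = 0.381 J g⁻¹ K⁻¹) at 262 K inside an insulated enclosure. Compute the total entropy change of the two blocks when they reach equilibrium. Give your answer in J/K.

Energy balance: T_f = (m₁c₁T₁ + m₂c₂T₂)/(m₁c₁ + m₂c₂) = 401.34 K.
ΔS₁ = m₁c₁ ln(T_f/T₁) = 154.88 × ln(401.34/583) = -57.83 J/K.
ΔS₂ = m₂c₂ ln(T_f/T₂) = 201.93 × ln(401.34/262) = 86.11 J/K.
ΔS_total = -57.83 + 86.11 = 28.3 J/K.

ΔS_total = 28.3 J/K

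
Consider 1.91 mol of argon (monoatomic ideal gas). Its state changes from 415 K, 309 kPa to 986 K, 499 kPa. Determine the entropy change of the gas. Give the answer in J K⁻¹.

ΔS = nC_p ln(T₂/T₁) − nR ln(P₂/P₁), with C_p = 5R/2 = 20.79 J mol⁻¹ K⁻¹ for a monoatomic ideal gas.
ΔS = 1.91 × [20.79 × ln(986/415) − 8.314 × ln(499/309)] = 26.7 J/K.

ΔS = 26.7 J/K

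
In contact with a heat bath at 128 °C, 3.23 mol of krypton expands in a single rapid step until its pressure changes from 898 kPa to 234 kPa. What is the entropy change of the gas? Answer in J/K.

Entropy is a state function, so ΔS_gas depends only on the end states.
For an isothermal ideal gas ΔS_gas = nR ln(P₁/P₂) = 3.23 × 8.314 × ln(898/234) = 36.1 J/K.

ΔS_gas = 36.1 J/K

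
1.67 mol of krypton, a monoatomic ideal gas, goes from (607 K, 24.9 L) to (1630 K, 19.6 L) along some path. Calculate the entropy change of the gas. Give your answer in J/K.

ΔS = 17.2 J/K

Entropy is a state function: ΔS = nC_V ln(T₂/T₁) + nR ln(V₂/V₁), with C_V = 3R/2 = 12.47 J mol⁻¹ K⁻¹ for a monoatomic ideal gas.
ΔS = 1.67 × [12.47 × ln(1630/607) + 8.314 × ln(19.6/24.9)] = 17.2 J/K.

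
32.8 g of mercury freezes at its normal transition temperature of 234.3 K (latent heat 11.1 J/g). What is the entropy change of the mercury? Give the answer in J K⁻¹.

Heat released by the substance: Q = −mL = −32.8 × 11.1 = −364.08 J.
At constant T, ΔS = Q_rev/T = −364.08 / 234.3 = -1.55 J/K.

ΔS = -1.55 J/K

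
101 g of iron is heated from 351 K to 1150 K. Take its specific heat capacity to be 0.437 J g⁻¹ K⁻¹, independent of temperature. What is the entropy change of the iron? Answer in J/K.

ΔS = ∫dQ_rev/T = m c ln(T₂/T₁) = 101 × 0.437 × ln(1150/351) = 52.4 J/K.

ΔS = 52.4 J/K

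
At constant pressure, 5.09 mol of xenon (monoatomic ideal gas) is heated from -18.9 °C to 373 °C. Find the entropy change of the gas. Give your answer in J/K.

ΔS = 98.7 J/K

In kelvin: T₁ = 254.25 K, T₂ = 646.15 K. At constant pressure, ΔS = nC_p ln(T₂/T₁) with C_p = 5R/2 = 20.79 J mol⁻¹ K⁻¹.
ΔS = 5.09 × 20.79 × ln(646.15/254.25) = 98.7 J/K.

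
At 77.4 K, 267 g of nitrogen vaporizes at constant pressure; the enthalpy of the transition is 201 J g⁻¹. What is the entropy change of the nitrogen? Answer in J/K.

ΔS = 693 J/K

Heat absorbed by the substance: Q = mL = 267 × 201 = 53667 J.
At constant T, ΔS = Q_rev/T = 53667 / 77.4 = 693 J/K.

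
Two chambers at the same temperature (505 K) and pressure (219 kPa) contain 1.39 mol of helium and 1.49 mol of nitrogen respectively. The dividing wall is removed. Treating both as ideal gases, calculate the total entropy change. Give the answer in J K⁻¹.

Mole fractions: x_A = 1.39/2.88 = 0.483, x_B = 0.517.
ΔS_mix = −R(n_A ln x_A + n_B ln x_B) = −8.314 × (1.39 ln 0.483 + 1.49 ln 0.517) = 16.6 J/K.

ΔS_mix = 16.6 J/K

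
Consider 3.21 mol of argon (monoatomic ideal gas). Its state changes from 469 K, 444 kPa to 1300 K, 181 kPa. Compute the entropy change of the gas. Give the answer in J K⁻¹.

ΔS = 92 J/K

ΔS = nC_p ln(T₂/T₁) − nR ln(P₂/P₁), with C_p = 5R/2 = 20.79 J mol⁻¹ K⁻¹ for a monoatomic ideal gas.
ΔS = 3.21 × [20.79 × ln(1300/469) − 8.314 × ln(181/444)] = 92 J/K.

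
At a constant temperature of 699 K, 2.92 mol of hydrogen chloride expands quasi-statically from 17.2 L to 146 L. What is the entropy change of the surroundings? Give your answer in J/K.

For an isothermal ideal gas ΔS_gas = nR ln(V₂/V₁) = 2.92 × 8.314 × ln(146/17.2) = 51.9 J/K.
The process is reversible, so ΔS_surr = −ΔS_gas = -51.9 J/K and ΔS_universe = 0.

ΔS_surr = -51.9 J/K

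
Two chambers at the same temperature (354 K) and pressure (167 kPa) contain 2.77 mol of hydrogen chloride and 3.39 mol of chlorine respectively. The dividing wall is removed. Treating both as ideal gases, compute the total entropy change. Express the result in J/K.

ΔS_mix = 35.2 J/K

Mole fractions: x_A = 2.77/6.16 = 0.45, x_B = 0.55.
ΔS_mix = −R(n_A ln x_A + n_B ln x_B) = −8.314 × (2.77 ln 0.45 + 3.39 ln 0.55) = 35.2 J/K.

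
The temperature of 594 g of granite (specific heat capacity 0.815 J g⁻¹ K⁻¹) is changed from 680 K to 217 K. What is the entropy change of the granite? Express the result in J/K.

ΔS = -553 J/K

ΔS = ∫dQ_rev/T = m c ln(T₂/T₁) = 594 × 0.815 × ln(217/680) = -553 J/K.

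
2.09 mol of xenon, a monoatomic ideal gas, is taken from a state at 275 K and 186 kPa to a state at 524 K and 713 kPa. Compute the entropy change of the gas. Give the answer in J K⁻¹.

ΔS = nC_p ln(T₂/T₁) − nR ln(P₂/P₁), with C_p = 5R/2 = 20.79 J mol⁻¹ K⁻¹ for a monoatomic ideal gas.
ΔS = 2.09 × [20.79 × ln(524/275) − 8.314 × ln(713/186)] = 4.66 J/K.

ΔS = 4.66 J/K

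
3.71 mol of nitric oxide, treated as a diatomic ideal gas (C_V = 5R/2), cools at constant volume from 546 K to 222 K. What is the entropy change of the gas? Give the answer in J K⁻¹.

ΔS = -69.4 J/K

At constant volume, ΔS = nC_V ln(T₂/T₁) with C_V = 5R/2 = 20.79 J mol⁻¹ K⁻¹.
ΔS = 3.71 × 20.79 × ln(222/546) = -69.4 J/K.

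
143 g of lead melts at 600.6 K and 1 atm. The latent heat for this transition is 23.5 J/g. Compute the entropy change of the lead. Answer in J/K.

Heat absorbed by the substance: Q = mL = 143 × 23.5 = 3360.5 J.
At constant T, ΔS = Q_rev/T = 3360.5 / 600.6 = 5.6 J/K.

ΔS = 5.6 J/K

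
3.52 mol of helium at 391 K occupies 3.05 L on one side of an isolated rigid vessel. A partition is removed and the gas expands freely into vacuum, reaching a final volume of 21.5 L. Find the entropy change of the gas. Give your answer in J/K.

ΔS_gas = 57.2 J/K

For an ideal gas in free expansion Q = 0 and W = 0, so T is unchanged.
Entropy is a state function; using a reversible isothermal path, ΔS_gas = nR ln(V₂/V₁) = 3.52 × 8.314 × ln(21.5/3.05) = 57.2 J/K.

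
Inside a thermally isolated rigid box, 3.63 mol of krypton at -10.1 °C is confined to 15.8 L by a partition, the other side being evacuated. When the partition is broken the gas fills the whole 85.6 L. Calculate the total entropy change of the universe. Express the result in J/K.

For an ideal gas in free expansion Q = 0 and W = 0, so T is unchanged.
Entropy is a state function; using a reversible isothermal path, ΔS_gas = nR ln(V₂/V₁) = 3.63 × 8.314 × ln(85.6/15.8) = 51 J/K.
The insulated surroundings exchange no heat, so ΔS_surr = 0 and ΔS_universe = ΔS_gas.

ΔS_universe = 51 J/K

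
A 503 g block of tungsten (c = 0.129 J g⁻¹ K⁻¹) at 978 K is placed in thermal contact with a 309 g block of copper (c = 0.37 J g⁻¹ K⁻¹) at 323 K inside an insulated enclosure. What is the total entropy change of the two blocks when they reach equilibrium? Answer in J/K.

ΔS_total = 26.8 J/K

Energy balance: T_f = (m₁c₁T₁ + m₂c₂T₂)/(m₁c₁ + m₂c₂) = 560.15 K.
ΔS₁ = m₁c₁ ln(T_f/T₁) = 64.887 × ln(560.15/978) = -36.16 J/K.
ΔS₂ = m₂c₂ ln(T_f/T₂) = 114.33 × ln(560.15/323) = 62.94 J/K.
ΔS_total = -36.16 + 62.94 = 26.8 J/K.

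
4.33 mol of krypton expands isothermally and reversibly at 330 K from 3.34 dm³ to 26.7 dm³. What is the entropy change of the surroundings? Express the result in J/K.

For an isothermal ideal gas ΔS_gas = nR ln(V₂/V₁) = 4.33 × 8.314 × ln(26.7/3.34) = 74.8 J/K.
The process is reversible, so ΔS_surr = −ΔS_gas = -74.8 J/K and ΔS_universe = 0.

ΔS_surr = -74.8 J/K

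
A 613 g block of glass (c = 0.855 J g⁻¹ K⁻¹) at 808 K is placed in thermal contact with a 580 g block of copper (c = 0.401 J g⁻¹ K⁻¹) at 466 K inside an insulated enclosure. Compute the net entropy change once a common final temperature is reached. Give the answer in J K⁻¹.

ΔS_total = 22.5 J/K

Energy balance: T_f = (m₁c₁T₁ + m₂c₂T₂)/(m₁c₁ + m₂c₂) = 702.88 K.
ΔS₁ = m₁c₁ ln(T_f/T₁) = 524.115 × ln(702.88/808) = -73.05 J/K.
ΔS₂ = m₂c₂ ln(T_f/T₂) = 232.58 × ln(702.88/466) = 95.59 J/K.
ΔS_total = -73.05 + 95.59 = 22.5 J/K.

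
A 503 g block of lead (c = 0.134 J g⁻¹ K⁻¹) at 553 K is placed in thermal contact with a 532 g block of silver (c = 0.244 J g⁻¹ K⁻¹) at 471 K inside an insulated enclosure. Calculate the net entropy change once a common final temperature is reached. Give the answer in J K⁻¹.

Energy balance: T_f = (m₁c₁T₁ + m₂c₂T₂)/(m₁c₁ + m₂c₂) = 499.03 K.
ΔS₁ = m₁c₁ ln(T_f/T₁) = 67.402 × ln(499.03/553) = -6.922 J/K.
ΔS₂ = m₂c₂ ln(T_f/T₂) = 129.808 × ln(499.03/471) = 7.503 J/K.
ΔS_total = -6.922 + 7.503 = 0.581 J/K.

ΔS_total = 0.581 J/K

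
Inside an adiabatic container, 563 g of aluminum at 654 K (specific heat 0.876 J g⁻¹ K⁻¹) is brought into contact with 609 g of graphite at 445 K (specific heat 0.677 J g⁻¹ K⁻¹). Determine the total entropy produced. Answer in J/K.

ΔS_total = 16.4 J/K

Energy balance: T_f = (m₁c₁T₁ + m₂c₂T₂)/(m₁c₁ + m₂c₂) = 558.84 K.
ΔS₁ = m₁c₁ ln(T_f/T₁) = 493.188 × ln(558.84/654) = -77.55 J/K.
ΔS₂ = m₂c₂ ln(T_f/T₂) = 412.293 × ln(558.84/445) = 93.91 J/K.
ΔS_total = -77.55 + 93.91 = 16.4 J/K.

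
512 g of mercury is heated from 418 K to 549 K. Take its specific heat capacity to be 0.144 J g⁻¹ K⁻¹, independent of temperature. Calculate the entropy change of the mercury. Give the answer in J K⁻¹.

ΔS = 20.1 J/K

ΔS = ∫dQ_rev/T = m c ln(T₂/T₁) = 512 × 0.144 × ln(549/418) = 20.1 J/K.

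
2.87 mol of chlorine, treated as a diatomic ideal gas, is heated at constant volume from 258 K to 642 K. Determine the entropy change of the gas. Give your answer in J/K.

ΔS = 54.4 J/K

At constant volume, ΔS = nC_V ln(T₂/T₁) with C_V = 5R/2 = 20.79 J mol⁻¹ K⁻¹.
ΔS = 2.87 × 20.79 × ln(642/258) = 54.4 J/K.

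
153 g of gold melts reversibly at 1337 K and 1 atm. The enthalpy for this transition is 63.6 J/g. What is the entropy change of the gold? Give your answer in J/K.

ΔS = 7.28 J/K

Heat absorbed by the substance: Q = mL = 153 × 63.6 = 9730.8 J.
At constant T, ΔS = Q_rev/T = 9730.8 / 1337 = 7.28 J/K.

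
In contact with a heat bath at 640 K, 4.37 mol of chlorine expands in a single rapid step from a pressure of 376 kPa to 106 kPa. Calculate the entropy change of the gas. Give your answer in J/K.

Entropy is a state function, so ΔS_gas depends only on the end states.
For an isothermal ideal gas ΔS_gas = nR ln(P₁/P₂) = 4.37 × 8.314 × ln(376/106) = 46 J/K.

ΔS_gas = 46 J/K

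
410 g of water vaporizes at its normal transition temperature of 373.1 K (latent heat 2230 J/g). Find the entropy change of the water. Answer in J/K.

Heat absorbed by the substance: Q = mL = 410 × 2230 = 914300 J.
At constant T, ΔS = Q_rev/T = 914300 / 373.1 = 2450 J/K.

ΔS = 2450 J/K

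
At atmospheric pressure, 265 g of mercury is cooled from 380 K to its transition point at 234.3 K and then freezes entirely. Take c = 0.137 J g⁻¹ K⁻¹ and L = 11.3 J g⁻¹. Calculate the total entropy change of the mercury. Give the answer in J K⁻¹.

ΔS = -30.3 J/K

Cooling step: ΔS₁ = m c ln(T_tr/T_i) = 265 × 0.137 × ln(234.3/380) = -17.56 J/K.
Phase change: ΔS₂ = −mL/T_tr = −265 × 11.3 / 234.3 = -12.78 J/K.
ΔS_total = (-17.56) + (-12.78) = -30.3 J/K.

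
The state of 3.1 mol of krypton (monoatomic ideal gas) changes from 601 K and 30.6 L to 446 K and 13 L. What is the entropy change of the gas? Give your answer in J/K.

Entropy is a state function: ΔS = nC_V ln(T₂/T₁) + nR ln(V₂/V₁), with C_V = 3R/2 = 12.47 J mol⁻¹ K⁻¹ for a monoatomic ideal gas.
ΔS = 3.1 × [12.47 × ln(446/601) + 8.314 × ln(13/30.6)] = -33.6 J/K.

ΔS = -33.6 J/K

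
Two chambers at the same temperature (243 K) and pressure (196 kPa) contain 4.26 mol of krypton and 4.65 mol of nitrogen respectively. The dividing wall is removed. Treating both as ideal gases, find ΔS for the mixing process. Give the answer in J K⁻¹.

Mole fractions: x_A = 4.26/8.91 = 0.478, x_B = 0.522.
ΔS_mix = −R(n_A ln x_A + n_B ln x_B) = −8.314 × (4.26 ln 0.478 + 4.65 ln 0.522) = 51.3 J/K.

ΔS_mix = 51.3 J/K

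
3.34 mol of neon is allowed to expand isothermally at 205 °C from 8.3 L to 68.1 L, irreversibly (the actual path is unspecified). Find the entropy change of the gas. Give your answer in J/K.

ΔS_gas = 58.4 J/K

Entropy is a state function, so ΔS_gas depends only on the end states.
For an isothermal ideal gas ΔS_gas = nR ln(V₂/V₁) = 3.34 × 8.314 × ln(68.1/8.3) = 58.4 J/K.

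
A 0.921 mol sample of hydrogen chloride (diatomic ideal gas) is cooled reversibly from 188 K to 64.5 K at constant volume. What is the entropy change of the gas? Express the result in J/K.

At constant volume, ΔS = nC_V ln(T₂/T₁) with C_V = 5R/2 = 20.79 J mol⁻¹ K⁻¹.
ΔS = 0.921 × 20.79 × ln(64.5/188) = -20.5 J/K.

ΔS = -20.5 J/K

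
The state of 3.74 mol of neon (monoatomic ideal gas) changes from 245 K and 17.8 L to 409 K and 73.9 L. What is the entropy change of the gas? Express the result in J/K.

Entropy is a state function: ΔS = nC_V ln(T₂/T₁) + nR ln(V₂/V₁), with C_V = 3R/2 = 12.47 J mol⁻¹ K⁻¹ for a monoatomic ideal gas.
ΔS = 3.74 × [12.47 × ln(409/245) + 8.314 × ln(73.9/17.8)] = 68.2 J/K.

ΔS = 68.2 J/K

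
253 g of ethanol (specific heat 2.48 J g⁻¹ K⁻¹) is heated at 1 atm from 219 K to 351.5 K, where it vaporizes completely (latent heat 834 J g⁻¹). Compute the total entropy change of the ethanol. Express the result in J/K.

ΔS = 897 J/K

Warming step: ΔS₁ = m c ln(T_tr/T_i) = 253 × 2.48 × ln(351.5/219) = 296.9 J/K.
Phase change: ΔS₂ = +mL/T_tr = 253 × 834 / 351.5 = 600.3 J/K.
ΔS_total = (296.9) + (600.3) = 897 J/K.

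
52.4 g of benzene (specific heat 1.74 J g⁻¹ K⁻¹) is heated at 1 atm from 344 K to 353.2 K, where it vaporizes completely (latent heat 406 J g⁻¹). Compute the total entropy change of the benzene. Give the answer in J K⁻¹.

Warming step: ΔS₁ = m c ln(T_tr/T_i) = 52.4 × 1.74 × ln(353.2/344) = 2.406 J/K.
Phase change: ΔS₂ = +mL/T_tr = 52.4 × 406 / 353.2 = 60.23 J/K.
ΔS_total = (2.406) + (60.23) = 62.6 J/K.

ΔS = 62.6 J/K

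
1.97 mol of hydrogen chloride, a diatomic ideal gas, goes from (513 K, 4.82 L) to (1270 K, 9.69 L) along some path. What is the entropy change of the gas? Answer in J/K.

ΔS = 48.6 J/K

Entropy is a state function: ΔS = nC_V ln(T₂/T₁) + nR ln(V₂/V₁), with C_V = 5R/2 = 20.79 J mol⁻¹ K⁻¹ for a diatomic ideal gas.
ΔS = 1.97 × [20.79 × ln(1270/513) + 8.314 × ln(9.69/4.82)] = 48.6 J/K.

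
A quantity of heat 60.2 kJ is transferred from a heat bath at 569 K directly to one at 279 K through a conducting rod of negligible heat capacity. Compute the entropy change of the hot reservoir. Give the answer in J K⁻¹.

The hot reservoir loses heat Q, so ΔS_hot = −Q/T_H = −60200/569 = -106 J/K.

ΔS_hot = -106 J/K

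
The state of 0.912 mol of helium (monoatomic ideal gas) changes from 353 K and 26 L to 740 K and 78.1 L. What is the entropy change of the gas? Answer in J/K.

ΔS = 16.8 J/K

Entropy is a state function: ΔS = nC_V ln(T₂/T₁) + nR ln(V₂/V₁), with C_V = 3R/2 = 12.47 J mol⁻¹ K⁻¹ for a monoatomic ideal gas.
ΔS = 0.912 × [12.47 × ln(740/353) + 8.314 × ln(78.1/26)] = 16.8 J/K.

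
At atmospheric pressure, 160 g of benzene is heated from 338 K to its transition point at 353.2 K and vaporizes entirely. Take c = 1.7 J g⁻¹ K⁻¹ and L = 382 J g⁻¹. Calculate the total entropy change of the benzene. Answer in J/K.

Warming step: ΔS₁ = m c ln(T_tr/T_i) = 160 × 1.7 × ln(353.2/338) = 11.96 J/K.
Phase change: ΔS₂ = +mL/T_tr = 160 × 382 / 353.2 = 173 J/K.
ΔS_total = (11.96) + (173) = 185 J/K.

ΔS = 185 J/K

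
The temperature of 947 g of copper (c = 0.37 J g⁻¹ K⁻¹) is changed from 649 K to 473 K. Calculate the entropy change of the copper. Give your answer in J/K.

ΔS = -111 J/K

ΔS = ∫dQ_rev/T = m c ln(T₂/T₁) = 947 × 0.37 × ln(473/649) = -111 J/K.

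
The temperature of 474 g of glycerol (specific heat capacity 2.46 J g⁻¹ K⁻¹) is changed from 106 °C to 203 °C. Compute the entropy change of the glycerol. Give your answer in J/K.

ΔS = 266 J/K

In kelvin: T₁ = 379.15 K, T₂ = 476.15 K. ΔS = ∫dQ_rev/T = m c ln(T₂/T₁) = 474 × 2.46 × ln(476.15/379.15) = 266 J/K.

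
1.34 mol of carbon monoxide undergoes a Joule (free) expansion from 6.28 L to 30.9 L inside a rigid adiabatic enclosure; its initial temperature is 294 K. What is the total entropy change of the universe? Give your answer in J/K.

ΔS_universe = 17.8 J/K

For an ideal gas in free expansion Q = 0 and W = 0, so T is unchanged.
Entropy is a state function; using a reversible isothermal path, ΔS_gas = nR ln(V₂/V₁) = 1.34 × 8.314 × ln(30.9/6.28) = 17.8 J/K.
The insulated surroundings exchange no heat, so ΔS_surr = 0 and ΔS_universe = ΔS_gas.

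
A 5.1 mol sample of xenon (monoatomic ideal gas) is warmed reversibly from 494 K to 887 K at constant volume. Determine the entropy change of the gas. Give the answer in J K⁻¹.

ΔS = 37.2 J/K

At constant volume, ΔS = nC_V ln(T₂/T₁) with C_V = 3R/2 = 12.47 J mol⁻¹ K⁻¹.
ΔS = 5.1 × 12.47 × ln(887/494) = 37.2 J/K.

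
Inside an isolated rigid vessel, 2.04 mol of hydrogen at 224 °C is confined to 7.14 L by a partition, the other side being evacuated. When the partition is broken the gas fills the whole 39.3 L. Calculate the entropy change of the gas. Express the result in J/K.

For an ideal gas in free expansion Q = 0 and W = 0, so T is unchanged.
Entropy is a state function; using a reversible isothermal path, ΔS_gas = nR ln(V₂/V₁) = 2.04 × 8.314 × ln(39.3/7.14) = 28.9 J/K.

ΔS_gas = 28.9 J/K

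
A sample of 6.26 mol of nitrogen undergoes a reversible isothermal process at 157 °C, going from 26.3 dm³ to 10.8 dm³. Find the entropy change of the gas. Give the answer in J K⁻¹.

ΔS_gas = -46.3 J/K

For an isothermal ideal gas ΔS_gas = nR ln(V₂/V₁) = 6.26 × 8.314 × ln(10.8/26.3) = -46.3 J/K.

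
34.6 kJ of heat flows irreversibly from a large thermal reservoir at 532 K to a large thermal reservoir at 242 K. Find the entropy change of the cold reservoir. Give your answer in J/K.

The cold reservoir gains heat Q, so ΔS_cold = +Q/T_C = 34600/242 = 143 J/K.

ΔS_cold = 143 J/K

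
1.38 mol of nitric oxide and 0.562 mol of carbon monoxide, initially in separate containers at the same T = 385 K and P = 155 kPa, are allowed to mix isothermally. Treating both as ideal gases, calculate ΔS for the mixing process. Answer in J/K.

Mole fractions: x_A = 1.38/1.94 = 0.711, x_B = 0.289.
ΔS_mix = −R(n_A ln x_A + n_B ln x_B) = −8.314 × (1.38 ln 0.711 + 0.562 ln 0.289) = 9.71 J/K.

ΔS_mix = 9.71 J/K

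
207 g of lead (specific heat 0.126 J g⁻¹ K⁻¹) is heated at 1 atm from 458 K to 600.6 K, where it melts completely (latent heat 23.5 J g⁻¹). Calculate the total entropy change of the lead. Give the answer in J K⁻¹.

ΔS = 15.2 J/K

Warming step: ΔS₁ = m c ln(T_tr/T_i) = 207 × 0.126 × ln(600.6/458) = 7.07 J/K.
Phase change: ΔS₂ = +mL/T_tr = 207 × 23.5 / 600.6 = 8.099 J/K.
ΔS_total = (7.07) + (8.099) = 15.2 J/K.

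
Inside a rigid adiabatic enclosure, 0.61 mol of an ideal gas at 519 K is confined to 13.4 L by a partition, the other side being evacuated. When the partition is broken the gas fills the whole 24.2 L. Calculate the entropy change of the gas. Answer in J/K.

For an ideal gas in free expansion Q = 0 and W = 0, so T is unchanged.
Entropy is a state function; using a reversible isothermal path, ΔS_gas = nR ln(V₂/V₁) = 0.61 × 8.314 × ln(24.2/13.4) = 3 J/K.

ΔS_gas = 3 J/K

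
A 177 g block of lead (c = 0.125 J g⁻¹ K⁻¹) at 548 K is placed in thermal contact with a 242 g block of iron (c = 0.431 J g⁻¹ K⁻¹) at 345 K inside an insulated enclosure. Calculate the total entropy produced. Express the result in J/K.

Energy balance: T_f = (m₁c₁T₁ + m₂c₂T₂)/(m₁c₁ + m₂c₂) = 380.53 K.
ΔS₁ = m₁c₁ ln(T_f/T₁) = 22.125 × ln(380.53/548) = -8.069 J/K.
ΔS₂ = m₂c₂ ln(T_f/T₂) = 104.302 × ln(380.53/345) = 10.22 J/K.
ΔS_total = -8.069 + 10.22 = 2.15 J/K.

ΔS_total = 2.15 J/K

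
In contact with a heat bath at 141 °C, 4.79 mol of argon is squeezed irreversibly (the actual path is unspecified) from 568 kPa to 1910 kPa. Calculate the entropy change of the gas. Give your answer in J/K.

Entropy is a state function, so ΔS_gas depends only on the end states.
For an isothermal ideal gas ΔS_gas = nR ln(P₁/P₂) = 4.79 × 8.314 × ln(568/1910) = -48.3 J/K.

ΔS_gas = -48.3 J/K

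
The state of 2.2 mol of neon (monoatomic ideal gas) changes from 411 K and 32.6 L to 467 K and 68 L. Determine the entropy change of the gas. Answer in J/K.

Entropy is a state function: ΔS = nC_V ln(T₂/T₁) + nR ln(V₂/V₁), with C_V = 3R/2 = 12.47 J mol⁻¹ K⁻¹ for a monoatomic ideal gas.
ΔS = 2.2 × [12.47 × ln(467/411) + 8.314 × ln(68/32.6)] = 17 J/K.

ΔS = 17 J/K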